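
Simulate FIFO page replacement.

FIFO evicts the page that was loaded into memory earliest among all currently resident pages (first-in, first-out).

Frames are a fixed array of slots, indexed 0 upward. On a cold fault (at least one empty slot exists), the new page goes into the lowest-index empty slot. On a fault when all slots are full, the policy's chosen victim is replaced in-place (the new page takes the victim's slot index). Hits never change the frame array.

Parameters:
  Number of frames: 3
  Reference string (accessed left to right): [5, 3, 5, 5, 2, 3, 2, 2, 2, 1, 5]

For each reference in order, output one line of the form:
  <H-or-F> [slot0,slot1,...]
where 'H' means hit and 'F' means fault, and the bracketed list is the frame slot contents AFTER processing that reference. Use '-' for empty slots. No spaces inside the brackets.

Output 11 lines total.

F [5,-,-]
F [5,3,-]
H [5,3,-]
H [5,3,-]
F [5,3,2]
H [5,3,2]
H [5,3,2]
H [5,3,2]
H [5,3,2]
F [1,3,2]
F [1,5,2]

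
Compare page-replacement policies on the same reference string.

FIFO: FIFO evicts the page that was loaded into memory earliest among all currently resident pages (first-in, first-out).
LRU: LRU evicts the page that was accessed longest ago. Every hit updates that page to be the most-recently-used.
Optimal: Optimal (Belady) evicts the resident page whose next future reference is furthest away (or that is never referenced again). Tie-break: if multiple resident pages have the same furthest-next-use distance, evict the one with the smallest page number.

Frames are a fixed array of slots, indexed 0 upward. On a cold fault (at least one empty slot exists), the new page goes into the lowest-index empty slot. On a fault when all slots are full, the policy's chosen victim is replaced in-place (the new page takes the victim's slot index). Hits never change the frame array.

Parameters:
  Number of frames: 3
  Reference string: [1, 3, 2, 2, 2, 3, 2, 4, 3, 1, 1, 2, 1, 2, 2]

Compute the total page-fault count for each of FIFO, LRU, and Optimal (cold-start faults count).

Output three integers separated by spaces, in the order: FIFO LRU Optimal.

--- FIFO ---
  step 0: ref 1 -> FAULT, frames=[1,-,-] (faults so far: 1)
  step 1: ref 3 -> FAULT, frames=[1,3,-] (faults so far: 2)
  step 2: ref 2 -> FAULT, frames=[1,3,2] (faults so far: 3)
  step 3: ref 2 -> HIT, frames=[1,3,2] (faults so far: 3)
  step 4: ref 2 -> HIT, frames=[1,3,2] (faults so far: 3)
  step 5: ref 3 -> HIT, frames=[1,3,2] (faults so far: 3)
  step 6: ref 2 -> HIT, frames=[1,3,2] (faults so far: 3)
  step 7: ref 4 -> FAULT, evict 1, frames=[4,3,2] (faults so far: 4)
  step 8: ref 3 -> HIT, frames=[4,3,2] (faults so far: 4)
  step 9: ref 1 -> FAULT, evict 3, frames=[4,1,2] (faults so far: 5)
  step 10: ref 1 -> HIT, frames=[4,1,2] (faults so far: 5)
  step 11: ref 2 -> HIT, frames=[4,1,2] (faults so far: 5)
  step 12: ref 1 -> HIT, frames=[4,1,2] (faults so far: 5)
  step 13: ref 2 -> HIT, frames=[4,1,2] (faults so far: 5)
  step 14: ref 2 -> HIT, frames=[4,1,2] (faults so far: 5)
  FIFO total faults: 5
--- LRU ---
  step 0: ref 1 -> FAULT, frames=[1,-,-] (faults so far: 1)
  step 1: ref 3 -> FAULT, frames=[1,3,-] (faults so far: 2)
  step 2: ref 2 -> FAULT, frames=[1,3,2] (faults so far: 3)
  step 3: ref 2 -> HIT, frames=[1,3,2] (faults so far: 3)
  step 4: ref 2 -> HIT, frames=[1,3,2] (faults so far: 3)
  step 5: ref 3 -> HIT, frames=[1,3,2] (faults so far: 3)
  step 6: ref 2 -> HIT, frames=[1,3,2] (faults so far: 3)
  step 7: ref 4 -> FAULT, evict 1, frames=[4,3,2] (faults so far: 4)
  step 8: ref 3 -> HIT, frames=[4,3,2] (faults so far: 4)
  step 9: ref 1 -> FAULT, evict 2, frames=[4,3,1] (faults so far: 5)
  step 10: ref 1 -> HIT, frames=[4,3,1] (faults so far: 5)
  step 11: ref 2 -> FAULT, evict 4, frames=[2,3,1] (faults so far: 6)
  step 12: ref 1 -> HIT, frames=[2,3,1] (faults so far: 6)
  step 13: ref 2 -> HIT, frames=[2,3,1] (faults so far: 6)
  step 14: ref 2 -> HIT, frames=[2,3,1] (faults so far: 6)
  LRU total faults: 6
--- Optimal ---
  step 0: ref 1 -> FAULT, frames=[1,-,-] (faults so far: 1)
  step 1: ref 3 -> FAULT, frames=[1,3,-] (faults so far: 2)
  step 2: ref 2 -> FAULT, frames=[1,3,2] (faults so far: 3)
  step 3: ref 2 -> HIT, frames=[1,3,2] (faults so far: 3)
  step 4: ref 2 -> HIT, frames=[1,3,2] (faults so far: 3)
  step 5: ref 3 -> HIT, frames=[1,3,2] (faults so far: 3)
  step 6: ref 2 -> HIT, frames=[1,3,2] (faults so far: 3)
  step 7: ref 4 -> FAULT, evict 2, frames=[1,3,4] (faults so far: 4)
  step 8: ref 3 -> HIT, frames=[1,3,4] (faults so far: 4)
  step 9: ref 1 -> HIT, frames=[1,3,4] (faults so far: 4)
  step 10: ref 1 -> HIT, frames=[1,3,4] (faults so far: 4)
  step 11: ref 2 -> FAULT, evict 3, frames=[1,2,4] (faults so far: 5)
  step 12: ref 1 -> HIT, frames=[1,2,4] (faults so far: 5)
  step 13: ref 2 -> HIT, frames=[1,2,4] (faults so far: 5)
  step 14: ref 2 -> HIT, frames=[1,2,4] (faults so far: 5)
  Optimal total faults: 5

Answer: 5 6 5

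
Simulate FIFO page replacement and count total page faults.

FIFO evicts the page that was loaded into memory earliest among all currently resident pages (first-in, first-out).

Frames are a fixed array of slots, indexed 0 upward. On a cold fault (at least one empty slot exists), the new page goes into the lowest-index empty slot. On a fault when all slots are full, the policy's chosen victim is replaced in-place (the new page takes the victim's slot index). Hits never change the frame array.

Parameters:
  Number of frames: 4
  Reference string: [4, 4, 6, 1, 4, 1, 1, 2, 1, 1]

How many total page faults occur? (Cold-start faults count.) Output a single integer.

Step 0: ref 4 → FAULT, frames=[4,-,-,-]
Step 1: ref 4 → HIT, frames=[4,-,-,-]
Step 2: ref 6 → FAULT, frames=[4,6,-,-]
Step 3: ref 1 → FAULT, frames=[4,6,1,-]
Step 4: ref 4 → HIT, frames=[4,6,1,-]
Step 5: ref 1 → HIT, frames=[4,6,1,-]
Step 6: ref 1 → HIT, frames=[4,6,1,-]
Step 7: ref 2 → FAULT, frames=[4,6,1,2]
Step 8: ref 1 → HIT, frames=[4,6,1,2]
Step 9: ref 1 → HIT, frames=[4,6,1,2]
Total faults: 4

Answer: 4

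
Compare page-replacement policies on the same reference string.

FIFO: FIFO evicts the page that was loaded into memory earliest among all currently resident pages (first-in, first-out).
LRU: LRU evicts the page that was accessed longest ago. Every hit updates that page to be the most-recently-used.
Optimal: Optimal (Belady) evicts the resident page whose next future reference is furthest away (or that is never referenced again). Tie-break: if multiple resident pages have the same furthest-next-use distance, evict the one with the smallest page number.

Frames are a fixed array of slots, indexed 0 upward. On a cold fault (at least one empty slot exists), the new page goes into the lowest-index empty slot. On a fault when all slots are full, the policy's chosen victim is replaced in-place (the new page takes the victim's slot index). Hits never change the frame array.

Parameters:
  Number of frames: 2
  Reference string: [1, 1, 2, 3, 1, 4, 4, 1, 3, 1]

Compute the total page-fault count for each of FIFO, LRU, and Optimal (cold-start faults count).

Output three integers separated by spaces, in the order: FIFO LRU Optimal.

Answer: 7 6 5

Derivation:
--- FIFO ---
  step 0: ref 1 -> FAULT, frames=[1,-] (faults so far: 1)
  step 1: ref 1 -> HIT, frames=[1,-] (faults so far: 1)
  step 2: ref 2 -> FAULT, frames=[1,2] (faults so far: 2)
  step 3: ref 3 -> FAULT, evict 1, frames=[3,2] (faults so far: 3)
  step 4: ref 1 -> FAULT, evict 2, frames=[3,1] (faults so far: 4)
  step 5: ref 4 -> FAULT, evict 3, frames=[4,1] (faults so far: 5)
  step 6: ref 4 -> HIT, frames=[4,1] (faults so far: 5)
  step 7: ref 1 -> HIT, frames=[4,1] (faults so far: 5)
  step 8: ref 3 -> FAULT, evict 1, frames=[4,3] (faults so far: 6)
  step 9: ref 1 -> FAULT, evict 4, frames=[1,3] (faults so far: 7)
  FIFO total faults: 7
--- LRU ---
  step 0: ref 1 -> FAULT, frames=[1,-] (faults so far: 1)
  step 1: ref 1 -> HIT, frames=[1,-] (faults so far: 1)
  step 2: ref 2 -> FAULT, frames=[1,2] (faults so far: 2)
  step 3: ref 3 -> FAULT, evict 1, frames=[3,2] (faults so far: 3)
  step 4: ref 1 -> FAULT, evict 2, frames=[3,1] (faults so far: 4)
  step 5: ref 4 -> FAULT, evict 3, frames=[4,1] (faults so far: 5)
  step 6: ref 4 -> HIT, frames=[4,1] (faults so far: 5)
  step 7: ref 1 -> HIT, frames=[4,1] (faults so far: 5)
  step 8: ref 3 -> FAULT, evict 4, frames=[3,1] (faults so far: 6)
  step 9: ref 1 -> HIT, frames=[3,1] (faults so far: 6)
  LRU total faults: 6
--- Optimal ---
  step 0: ref 1 -> FAULT, frames=[1,-] (faults so far: 1)
  step 1: ref 1 -> HIT, frames=[1,-] (faults so far: 1)
  step 2: ref 2 -> FAULT, frames=[1,2] (faults so far: 2)
  step 3: ref 3 -> FAULT, evict 2, frames=[1,3] (faults so far: 3)
  step 4: ref 1 -> HIT, frames=[1,3] (faults so far: 3)
  step 5: ref 4 -> FAULT, evict 3, frames=[1,4] (faults so far: 4)
  step 6: ref 4 -> HIT, frames=[1,4] (faults so far: 4)
  step 7: ref 1 -> HIT, frames=[1,4] (faults so far: 4)
  step 8: ref 3 -> FAULT, evict 4, frames=[1,3] (faults so far: 5)
  step 9: ref 1 -> HIT, frames=[1,3] (faults so far: 5)
  Optimal total faults: 5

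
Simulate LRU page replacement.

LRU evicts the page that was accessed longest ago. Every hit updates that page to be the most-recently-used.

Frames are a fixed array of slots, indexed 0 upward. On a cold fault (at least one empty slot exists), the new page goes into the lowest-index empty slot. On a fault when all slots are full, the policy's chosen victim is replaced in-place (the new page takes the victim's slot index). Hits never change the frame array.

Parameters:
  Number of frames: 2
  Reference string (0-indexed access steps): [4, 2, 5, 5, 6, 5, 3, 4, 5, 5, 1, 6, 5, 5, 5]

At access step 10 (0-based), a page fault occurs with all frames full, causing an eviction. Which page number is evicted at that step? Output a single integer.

Answer: 4

Derivation:
Step 0: ref 4 -> FAULT, frames=[4,-]
Step 1: ref 2 -> FAULT, frames=[4,2]
Step 2: ref 5 -> FAULT, evict 4, frames=[5,2]
Step 3: ref 5 -> HIT, frames=[5,2]
Step 4: ref 6 -> FAULT, evict 2, frames=[5,6]
Step 5: ref 5 -> HIT, frames=[5,6]
Step 6: ref 3 -> FAULT, evict 6, frames=[5,3]
Step 7: ref 4 -> FAULT, evict 5, frames=[4,3]
Step 8: ref 5 -> FAULT, evict 3, frames=[4,5]
Step 9: ref 5 -> HIT, frames=[4,5]
Step 10: ref 1 -> FAULT, evict 4, frames=[1,5]
At step 10: evicted page 4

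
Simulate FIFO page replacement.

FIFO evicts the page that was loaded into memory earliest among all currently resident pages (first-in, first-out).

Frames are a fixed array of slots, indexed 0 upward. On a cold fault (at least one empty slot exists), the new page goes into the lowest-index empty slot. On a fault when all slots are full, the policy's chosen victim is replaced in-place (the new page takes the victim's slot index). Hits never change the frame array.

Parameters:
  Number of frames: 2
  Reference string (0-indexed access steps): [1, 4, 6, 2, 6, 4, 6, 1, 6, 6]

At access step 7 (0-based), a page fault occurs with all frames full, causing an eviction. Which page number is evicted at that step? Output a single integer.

Step 0: ref 1 -> FAULT, frames=[1,-]
Step 1: ref 4 -> FAULT, frames=[1,4]
Step 2: ref 6 -> FAULT, evict 1, frames=[6,4]
Step 3: ref 2 -> FAULT, evict 4, frames=[6,2]
Step 4: ref 6 -> HIT, frames=[6,2]
Step 5: ref 4 -> FAULT, evict 6, frames=[4,2]
Step 6: ref 6 -> FAULT, evict 2, frames=[4,6]
Step 7: ref 1 -> FAULT, evict 4, frames=[1,6]
At step 7: evicted page 4

Answer: 4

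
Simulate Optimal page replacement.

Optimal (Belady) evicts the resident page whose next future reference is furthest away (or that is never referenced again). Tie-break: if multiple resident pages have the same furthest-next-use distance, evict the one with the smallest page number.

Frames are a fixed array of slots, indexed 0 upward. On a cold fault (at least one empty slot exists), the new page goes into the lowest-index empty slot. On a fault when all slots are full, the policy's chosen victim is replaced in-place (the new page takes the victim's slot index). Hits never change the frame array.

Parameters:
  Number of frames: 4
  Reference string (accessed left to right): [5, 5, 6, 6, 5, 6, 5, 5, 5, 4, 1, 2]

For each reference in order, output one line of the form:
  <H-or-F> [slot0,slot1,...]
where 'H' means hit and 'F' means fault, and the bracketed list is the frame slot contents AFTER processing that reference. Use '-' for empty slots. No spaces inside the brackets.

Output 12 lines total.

F [5,-,-,-]
H [5,-,-,-]
F [5,6,-,-]
H [5,6,-,-]
H [5,6,-,-]
H [5,6,-,-]
H [5,6,-,-]
H [5,6,-,-]
H [5,6,-,-]
F [5,6,4,-]
F [5,6,4,1]
F [5,6,4,2]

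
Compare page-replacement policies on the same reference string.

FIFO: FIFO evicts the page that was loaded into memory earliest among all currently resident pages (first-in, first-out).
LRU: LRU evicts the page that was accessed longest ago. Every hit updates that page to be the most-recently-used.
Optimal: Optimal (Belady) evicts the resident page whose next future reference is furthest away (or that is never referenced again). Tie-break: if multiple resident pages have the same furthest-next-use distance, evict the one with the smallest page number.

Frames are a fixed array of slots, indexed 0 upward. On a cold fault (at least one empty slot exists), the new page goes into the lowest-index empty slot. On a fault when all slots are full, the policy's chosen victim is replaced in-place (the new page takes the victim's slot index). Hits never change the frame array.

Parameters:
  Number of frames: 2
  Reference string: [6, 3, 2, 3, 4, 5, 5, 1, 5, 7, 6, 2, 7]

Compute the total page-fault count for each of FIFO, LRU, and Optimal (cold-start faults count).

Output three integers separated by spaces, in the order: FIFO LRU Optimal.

--- FIFO ---
  step 0: ref 6 -> FAULT, frames=[6,-] (faults so far: 1)
  step 1: ref 3 -> FAULT, frames=[6,3] (faults so far: 2)
  step 2: ref 2 -> FAULT, evict 6, frames=[2,3] (faults so far: 3)
  step 3: ref 3 -> HIT, frames=[2,3] (faults so far: 3)
  step 4: ref 4 -> FAULT, evict 3, frames=[2,4] (faults so far: 4)
  step 5: ref 5 -> FAULT, evict 2, frames=[5,4] (faults so far: 5)
  step 6: ref 5 -> HIT, frames=[5,4] (faults so far: 5)
  step 7: ref 1 -> FAULT, evict 4, frames=[5,1] (faults so far: 6)
  step 8: ref 5 -> HIT, frames=[5,1] (faults so far: 6)
  step 9: ref 7 -> FAULT, evict 5, frames=[7,1] (faults so far: 7)
  step 10: ref 6 -> FAULT, evict 1, frames=[7,6] (faults so far: 8)
  step 11: ref 2 -> FAULT, evict 7, frames=[2,6] (faults so far: 9)
  step 12: ref 7 -> FAULT, evict 6, frames=[2,7] (faults so far: 10)
  FIFO total faults: 10
--- LRU ---
  step 0: ref 6 -> FAULT, frames=[6,-] (faults so far: 1)
  step 1: ref 3 -> FAULT, frames=[6,3] (faults so far: 2)
  step 2: ref 2 -> FAULT, evict 6, frames=[2,3] (faults so far: 3)
  step 3: ref 3 -> HIT, frames=[2,3] (faults so far: 3)
  step 4: ref 4 -> FAULT, evict 2, frames=[4,3] (faults so far: 4)
  step 5: ref 5 -> FAULT, evict 3, frames=[4,5] (faults so far: 5)
  step 6: ref 5 -> HIT, frames=[4,5] (faults so far: 5)
  step 7: ref 1 -> FAULT, evict 4, frames=[1,5] (faults so far: 6)
  step 8: ref 5 -> HIT, frames=[1,5] (faults so far: 6)
  step 9: ref 7 -> FAULT, evict 1, frames=[7,5] (faults so far: 7)
  step 10: ref 6 -> FAULT, evict 5, frames=[7,6] (faults so far: 8)
  step 11: ref 2 -> FAULT, evict 7, frames=[2,6] (faults so far: 9)
  step 12: ref 7 -> FAULT, evict 6, frames=[2,7] (faults so far: 10)
  LRU total faults: 10
--- Optimal ---
  step 0: ref 6 -> FAULT, frames=[6,-] (faults so far: 1)
  step 1: ref 3 -> FAULT, frames=[6,3] (faults so far: 2)
  step 2: ref 2 -> FAULT, evict 6, frames=[2,3] (faults so far: 3)
  step 3: ref 3 -> HIT, frames=[2,3] (faults so far: 3)
  step 4: ref 4 -> FAULT, evict 3, frames=[2,4] (faults so far: 4)
  step 5: ref 5 -> FAULT, evict 4, frames=[2,5] (faults so far: 5)
  step 6: ref 5 -> HIT, frames=[2,5] (faults so far: 5)
  step 7: ref 1 -> FAULT, evict 2, frames=[1,5] (faults so far: 6)
  step 8: ref 5 -> HIT, frames=[1,5] (faults so far: 6)
  step 9: ref 7 -> FAULT, evict 1, frames=[7,5] (faults so far: 7)
  step 10: ref 6 -> FAULT, evict 5, frames=[7,6] (faults so far: 8)
  step 11: ref 2 -> FAULT, evict 6, frames=[7,2] (faults so far: 9)
  step 12: ref 7 -> HIT, frames=[7,2] (faults so far: 9)
  Optimal total faults: 9

Answer: 10 10 9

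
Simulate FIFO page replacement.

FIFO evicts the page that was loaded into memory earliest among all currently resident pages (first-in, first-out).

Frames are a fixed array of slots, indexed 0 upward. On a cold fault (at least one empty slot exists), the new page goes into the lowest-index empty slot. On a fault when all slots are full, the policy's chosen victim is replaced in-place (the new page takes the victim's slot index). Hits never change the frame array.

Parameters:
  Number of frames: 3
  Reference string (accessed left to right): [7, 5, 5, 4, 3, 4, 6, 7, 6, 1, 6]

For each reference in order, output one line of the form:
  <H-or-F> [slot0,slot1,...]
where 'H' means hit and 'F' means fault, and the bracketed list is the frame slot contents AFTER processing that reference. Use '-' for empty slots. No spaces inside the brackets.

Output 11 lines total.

F [7,-,-]
F [7,5,-]
H [7,5,-]
F [7,5,4]
F [3,5,4]
H [3,5,4]
F [3,6,4]
F [3,6,7]
H [3,6,7]
F [1,6,7]
H [1,6,7]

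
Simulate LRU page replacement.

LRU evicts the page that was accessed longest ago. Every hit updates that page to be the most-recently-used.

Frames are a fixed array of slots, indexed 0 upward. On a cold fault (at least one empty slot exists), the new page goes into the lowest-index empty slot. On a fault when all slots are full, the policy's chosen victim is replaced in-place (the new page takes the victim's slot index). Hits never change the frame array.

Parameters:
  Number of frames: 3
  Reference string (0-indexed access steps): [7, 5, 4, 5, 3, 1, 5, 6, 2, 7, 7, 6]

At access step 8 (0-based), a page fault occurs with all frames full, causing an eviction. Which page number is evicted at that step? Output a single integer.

Answer: 1

Derivation:
Step 0: ref 7 -> FAULT, frames=[7,-,-]
Step 1: ref 5 -> FAULT, frames=[7,5,-]
Step 2: ref 4 -> FAULT, frames=[7,5,4]
Step 3: ref 5 -> HIT, frames=[7,5,4]
Step 4: ref 3 -> FAULT, evict 7, frames=[3,5,4]
Step 5: ref 1 -> FAULT, evict 4, frames=[3,5,1]
Step 6: ref 5 -> HIT, frames=[3,5,1]
Step 7: ref 6 -> FAULT, evict 3, frames=[6,5,1]
Step 8: ref 2 -> FAULT, evict 1, frames=[6,5,2]
At step 8: evicted page 1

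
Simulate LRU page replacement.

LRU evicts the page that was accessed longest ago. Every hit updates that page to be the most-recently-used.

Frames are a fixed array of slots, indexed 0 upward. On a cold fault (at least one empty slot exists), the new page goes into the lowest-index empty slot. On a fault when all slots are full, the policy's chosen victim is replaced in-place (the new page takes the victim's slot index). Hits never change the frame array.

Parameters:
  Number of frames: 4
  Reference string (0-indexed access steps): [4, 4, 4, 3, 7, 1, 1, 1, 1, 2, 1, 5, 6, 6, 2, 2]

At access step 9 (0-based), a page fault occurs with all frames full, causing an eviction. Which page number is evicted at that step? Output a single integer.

Step 0: ref 4 -> FAULT, frames=[4,-,-,-]
Step 1: ref 4 -> HIT, frames=[4,-,-,-]
Step 2: ref 4 -> HIT, frames=[4,-,-,-]
Step 3: ref 3 -> FAULT, frames=[4,3,-,-]
Step 4: ref 7 -> FAULT, frames=[4,3,7,-]
Step 5: ref 1 -> FAULT, frames=[4,3,7,1]
Step 6: ref 1 -> HIT, frames=[4,3,7,1]
Step 7: ref 1 -> HIT, frames=[4,3,7,1]
Step 8: ref 1 -> HIT, frames=[4,3,7,1]
Step 9: ref 2 -> FAULT, evict 4, frames=[2,3,7,1]
At step 9: evicted page 4

Answer: 4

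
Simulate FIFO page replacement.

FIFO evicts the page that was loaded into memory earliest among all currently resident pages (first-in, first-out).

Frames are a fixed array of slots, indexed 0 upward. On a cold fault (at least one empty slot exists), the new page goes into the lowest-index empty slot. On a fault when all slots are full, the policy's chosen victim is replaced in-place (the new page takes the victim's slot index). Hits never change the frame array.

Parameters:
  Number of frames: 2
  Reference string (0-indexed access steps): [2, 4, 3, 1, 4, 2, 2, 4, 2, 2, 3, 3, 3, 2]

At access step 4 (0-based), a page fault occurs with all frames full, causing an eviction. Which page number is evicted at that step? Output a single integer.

Answer: 3

Derivation:
Step 0: ref 2 -> FAULT, frames=[2,-]
Step 1: ref 4 -> FAULT, frames=[2,4]
Step 2: ref 3 -> FAULT, evict 2, frames=[3,4]
Step 3: ref 1 -> FAULT, evict 4, frames=[3,1]
Step 4: ref 4 -> FAULT, evict 3, frames=[4,1]
At step 4: evicted page 3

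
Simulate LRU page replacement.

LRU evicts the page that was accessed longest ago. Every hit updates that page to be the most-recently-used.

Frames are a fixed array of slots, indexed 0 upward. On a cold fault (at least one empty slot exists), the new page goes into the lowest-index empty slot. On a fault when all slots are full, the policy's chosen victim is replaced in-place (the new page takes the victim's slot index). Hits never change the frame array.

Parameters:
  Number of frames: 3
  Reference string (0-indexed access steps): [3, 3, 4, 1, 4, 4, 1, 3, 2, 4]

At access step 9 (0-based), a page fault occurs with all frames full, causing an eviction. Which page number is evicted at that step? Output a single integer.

Step 0: ref 3 -> FAULT, frames=[3,-,-]
Step 1: ref 3 -> HIT, frames=[3,-,-]
Step 2: ref 4 -> FAULT, frames=[3,4,-]
Step 3: ref 1 -> FAULT, frames=[3,4,1]
Step 4: ref 4 -> HIT, frames=[3,4,1]
Step 5: ref 4 -> HIT, frames=[3,4,1]
Step 6: ref 1 -> HIT, frames=[3,4,1]
Step 7: ref 3 -> HIT, frames=[3,4,1]
Step 8: ref 2 -> FAULT, evict 4, frames=[3,2,1]
Step 9: ref 4 -> FAULT, evict 1, frames=[3,2,4]
At step 9: evicted page 1

Answer: 1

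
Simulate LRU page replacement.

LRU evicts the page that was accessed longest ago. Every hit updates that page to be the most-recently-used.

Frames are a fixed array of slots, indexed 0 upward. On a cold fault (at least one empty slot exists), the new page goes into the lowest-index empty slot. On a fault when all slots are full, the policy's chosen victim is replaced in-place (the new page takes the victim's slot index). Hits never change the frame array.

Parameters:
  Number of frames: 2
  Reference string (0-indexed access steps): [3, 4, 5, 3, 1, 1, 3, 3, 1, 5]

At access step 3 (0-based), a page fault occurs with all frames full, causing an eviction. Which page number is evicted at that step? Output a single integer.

Step 0: ref 3 -> FAULT, frames=[3,-]
Step 1: ref 4 -> FAULT, frames=[3,4]
Step 2: ref 5 -> FAULT, evict 3, frames=[5,4]
Step 3: ref 3 -> FAULT, evict 4, frames=[5,3]
At step 3: evicted page 4

Answer: 4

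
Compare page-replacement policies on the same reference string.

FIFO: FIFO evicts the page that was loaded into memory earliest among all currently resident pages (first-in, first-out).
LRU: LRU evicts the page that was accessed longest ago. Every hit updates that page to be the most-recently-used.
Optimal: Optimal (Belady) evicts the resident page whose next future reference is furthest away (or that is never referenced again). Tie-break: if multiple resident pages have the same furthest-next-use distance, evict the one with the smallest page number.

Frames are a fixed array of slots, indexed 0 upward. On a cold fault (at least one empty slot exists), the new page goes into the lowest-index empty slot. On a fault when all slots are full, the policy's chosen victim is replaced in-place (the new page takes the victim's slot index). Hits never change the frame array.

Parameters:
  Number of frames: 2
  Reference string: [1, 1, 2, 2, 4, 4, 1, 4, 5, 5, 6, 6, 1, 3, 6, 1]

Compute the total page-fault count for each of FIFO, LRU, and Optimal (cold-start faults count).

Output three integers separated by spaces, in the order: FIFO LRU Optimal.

--- FIFO ---
  step 0: ref 1 -> FAULT, frames=[1,-] (faults so far: 1)
  step 1: ref 1 -> HIT, frames=[1,-] (faults so far: 1)
  step 2: ref 2 -> FAULT, frames=[1,2] (faults so far: 2)
  step 3: ref 2 -> HIT, frames=[1,2] (faults so far: 2)
  step 4: ref 4 -> FAULT, evict 1, frames=[4,2] (faults so far: 3)
  step 5: ref 4 -> HIT, frames=[4,2] (faults so far: 3)
  step 6: ref 1 -> FAULT, evict 2, frames=[4,1] (faults so far: 4)
  step 7: ref 4 -> HIT, frames=[4,1] (faults so far: 4)
  step 8: ref 5 -> FAULT, evict 4, frames=[5,1] (faults so far: 5)
  step 9: ref 5 -> HIT, frames=[5,1] (faults so far: 5)
  step 10: ref 6 -> FAULT, evict 1, frames=[5,6] (faults so far: 6)
  step 11: ref 6 -> HIT, frames=[5,6] (faults so far: 6)
  step 12: ref 1 -> FAULT, evict 5, frames=[1,6] (faults so far: 7)
  step 13: ref 3 -> FAULT, evict 6, frames=[1,3] (faults so far: 8)
  step 14: ref 6 -> FAULT, evict 1, frames=[6,3] (faults so far: 9)
  step 15: ref 1 -> FAULT, evict 3, frames=[6,1] (faults so far: 10)
  FIFO total faults: 10
--- LRU ---
  step 0: ref 1 -> FAULT, frames=[1,-] (faults so far: 1)
  step 1: ref 1 -> HIT, frames=[1,-] (faults so far: 1)
  step 2: ref 2 -> FAULT, frames=[1,2] (faults so far: 2)
  step 3: ref 2 -> HIT, frames=[1,2] (faults so far: 2)
  step 4: ref 4 -> FAULT, evict 1, frames=[4,2] (faults so far: 3)
  step 5: ref 4 -> HIT, frames=[4,2] (faults so far: 3)
  step 6: ref 1 -> FAULT, evict 2, frames=[4,1] (faults so far: 4)
  step 7: ref 4 -> HIT, frames=[4,1] (faults so far: 4)
  step 8: ref 5 -> FAULT, evict 1, frames=[4,5] (faults so far: 5)
  step 9: ref 5 -> HIT, frames=[4,5] (faults so far: 5)
  step 10: ref 6 -> FAULT, evict 4, frames=[6,5] (faults so far: 6)
  step 11: ref 6 -> HIT, frames=[6,5] (faults so far: 6)
  step 12: ref 1 -> FAULT, evict 5, frames=[6,1] (faults so far: 7)
  step 13: ref 3 -> FAULT, evict 6, frames=[3,1] (faults so far: 8)
  step 14: ref 6 -> FAULT, evict 1, frames=[3,6] (faults so far: 9)
  step 15: ref 1 -> FAULT, evict 3, frames=[1,6] (faults so far: 10)
  LRU total faults: 10
--- Optimal ---
  step 0: ref 1 -> FAULT, frames=[1,-] (faults so far: 1)
  step 1: ref 1 -> HIT, frames=[1,-] (faults so far: 1)
  step 2: ref 2 -> FAULT, frames=[1,2] (faults so far: 2)
  step 3: ref 2 -> HIT, frames=[1,2] (faults so far: 2)
  step 4: ref 4 -> FAULT, evict 2, frames=[1,4] (faults so far: 3)
  step 5: ref 4 -> HIT, frames=[1,4] (faults so far: 3)
  step 6: ref 1 -> HIT, frames=[1,4] (faults so far: 3)
  step 7: ref 4 -> HIT, frames=[1,4] (faults so far: 3)
  step 8: ref 5 -> FAULT, evict 4, frames=[1,5] (faults so far: 4)
  step 9: ref 5 -> HIT, frames=[1,5] (faults so far: 4)
  step 10: ref 6 -> FAULT, evict 5, frames=[1,6] (faults so far: 5)
  step 11: ref 6 -> HIT, frames=[1,6] (faults so far: 5)
  step 12: ref 1 -> HIT, frames=[1,6] (faults so far: 5)
  step 13: ref 3 -> FAULT, evict 1, frames=[3,6] (faults so far: 6)
  step 14: ref 6 -> HIT, frames=[3,6] (faults so far: 6)
  step 15: ref 1 -> FAULT, evict 3, frames=[1,6] (faults so far: 7)
  Optimal total faults: 7

Answer: 10 10 7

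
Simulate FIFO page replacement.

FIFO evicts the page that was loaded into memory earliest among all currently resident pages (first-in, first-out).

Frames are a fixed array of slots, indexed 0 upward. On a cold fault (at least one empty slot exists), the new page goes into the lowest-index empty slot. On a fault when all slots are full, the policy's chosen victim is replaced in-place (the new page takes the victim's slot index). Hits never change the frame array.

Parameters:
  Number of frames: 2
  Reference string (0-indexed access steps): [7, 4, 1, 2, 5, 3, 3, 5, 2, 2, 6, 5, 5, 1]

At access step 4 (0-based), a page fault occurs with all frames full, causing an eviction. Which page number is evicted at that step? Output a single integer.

Step 0: ref 7 -> FAULT, frames=[7,-]
Step 1: ref 4 -> FAULT, frames=[7,4]
Step 2: ref 1 -> FAULT, evict 7, frames=[1,4]
Step 3: ref 2 -> FAULT, evict 4, frames=[1,2]
Step 4: ref 5 -> FAULT, evict 1, frames=[5,2]
At step 4: evicted page 1

Answer: 1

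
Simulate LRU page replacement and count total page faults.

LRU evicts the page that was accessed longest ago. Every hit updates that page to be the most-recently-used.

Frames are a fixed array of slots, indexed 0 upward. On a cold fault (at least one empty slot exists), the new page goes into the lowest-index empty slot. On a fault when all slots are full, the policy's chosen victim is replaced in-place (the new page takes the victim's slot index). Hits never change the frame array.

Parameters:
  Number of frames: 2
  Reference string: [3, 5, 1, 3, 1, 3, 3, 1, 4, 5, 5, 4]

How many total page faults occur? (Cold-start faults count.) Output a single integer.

Step 0: ref 3 → FAULT, frames=[3,-]
Step 1: ref 5 → FAULT, frames=[3,5]
Step 2: ref 1 → FAULT (evict 3), frames=[1,5]
Step 3: ref 3 → FAULT (evict 5), frames=[1,3]
Step 4: ref 1 → HIT, frames=[1,3]
Step 5: ref 3 → HIT, frames=[1,3]
Step 6: ref 3 → HIT, frames=[1,3]
Step 7: ref 1 → HIT, frames=[1,3]
Step 8: ref 4 → FAULT (evict 3), frames=[1,4]
Step 9: ref 5 → FAULT (evict 1), frames=[5,4]
Step 10: ref 5 → HIT, frames=[5,4]
Step 11: ref 4 → HIT, frames=[5,4]
Total faults: 6

Answer: 6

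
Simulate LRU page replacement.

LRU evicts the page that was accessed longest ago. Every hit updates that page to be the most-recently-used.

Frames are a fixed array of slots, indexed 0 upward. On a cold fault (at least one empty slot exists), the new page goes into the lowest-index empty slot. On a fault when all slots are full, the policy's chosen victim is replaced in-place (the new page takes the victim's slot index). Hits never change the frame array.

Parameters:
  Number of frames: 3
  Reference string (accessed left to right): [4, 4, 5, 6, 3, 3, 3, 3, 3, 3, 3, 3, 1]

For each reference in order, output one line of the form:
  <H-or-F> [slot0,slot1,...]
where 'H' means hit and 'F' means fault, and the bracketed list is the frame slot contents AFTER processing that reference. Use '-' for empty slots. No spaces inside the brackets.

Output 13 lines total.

F [4,-,-]
H [4,-,-]
F [4,5,-]
F [4,5,6]
F [3,5,6]
H [3,5,6]
H [3,5,6]
H [3,5,6]
H [3,5,6]
H [3,5,6]
H [3,5,6]
H [3,5,6]
F [3,1,6]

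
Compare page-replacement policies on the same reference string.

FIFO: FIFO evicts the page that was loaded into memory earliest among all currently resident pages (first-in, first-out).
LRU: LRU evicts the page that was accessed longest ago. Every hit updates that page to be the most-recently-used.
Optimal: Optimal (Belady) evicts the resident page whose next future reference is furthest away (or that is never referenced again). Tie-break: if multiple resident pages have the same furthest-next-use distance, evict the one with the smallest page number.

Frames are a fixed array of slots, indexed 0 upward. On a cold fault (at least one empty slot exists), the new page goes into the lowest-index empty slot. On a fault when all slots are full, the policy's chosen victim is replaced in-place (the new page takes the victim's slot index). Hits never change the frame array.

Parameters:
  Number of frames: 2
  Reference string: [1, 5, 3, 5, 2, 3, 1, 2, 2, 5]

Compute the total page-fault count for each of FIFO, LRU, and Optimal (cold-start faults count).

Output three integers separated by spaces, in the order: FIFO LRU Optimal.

Answer: 6 8 6

Derivation:
--- FIFO ---
  step 0: ref 1 -> FAULT, frames=[1,-] (faults so far: 1)
  step 1: ref 5 -> FAULT, frames=[1,5] (faults so far: 2)
  step 2: ref 3 -> FAULT, evict 1, frames=[3,5] (faults so far: 3)
  step 3: ref 5 -> HIT, frames=[3,5] (faults so far: 3)
  step 4: ref 2 -> FAULT, evict 5, frames=[3,2] (faults so far: 4)
  step 5: ref 3 -> HIT, frames=[3,2] (faults so far: 4)
  step 6: ref 1 -> FAULT, evict 3, frames=[1,2] (faults so far: 5)
  step 7: ref 2 -> HIT, frames=[1,2] (faults so far: 5)
  step 8: ref 2 -> HIT, frames=[1,2] (faults so far: 5)
  step 9: ref 5 -> FAULT, evict 2, frames=[1,5] (faults so far: 6)
  FIFO total faults: 6
--- LRU ---
  step 0: ref 1 -> FAULT, frames=[1,-] (faults so far: 1)
  step 1: ref 5 -> FAULT, frames=[1,5] (faults so far: 2)
  step 2: ref 3 -> FAULT, evict 1, frames=[3,5] (faults so far: 3)
  step 3: ref 5 -> HIT, frames=[3,5] (faults so far: 3)
  step 4: ref 2 -> FAULT, evict 3, frames=[2,5] (faults so far: 4)
  step 5: ref 3 -> FAULT, evict 5, frames=[2,3] (faults so far: 5)
  step 6: ref 1 -> FAULT, evict 2, frames=[1,3] (faults so far: 6)
  step 7: ref 2 -> FAULT, evict 3, frames=[1,2] (faults so far: 7)
  step 8: ref 2 -> HIT, frames=[1,2] (faults so far: 7)
  step 9: ref 5 -> FAULT, evict 1, frames=[5,2] (faults so far: 8)
  LRU total faults: 8
--- Optimal ---
  step 0: ref 1 -> FAULT, frames=[1,-] (faults so far: 1)
  step 1: ref 5 -> FAULT, frames=[1,5] (faults so far: 2)
  step 2: ref 3 -> FAULT, evict 1, frames=[3,5] (faults so far: 3)
  step 3: ref 5 -> HIT, frames=[3,5] (faults so far: 3)
  step 4: ref 2 -> FAULT, evict 5, frames=[3,2] (faults so far: 4)
  step 5: ref 3 -> HIT, frames=[3,2] (faults so far: 4)
  step 6: ref 1 -> FAULT, evict 3, frames=[1,2] (faults so far: 5)
  step 7: ref 2 -> HIT, frames=[1,2] (faults so far: 5)
  step 8: ref 2 -> HIT, frames=[1,2] (faults so far: 5)
  step 9: ref 5 -> FAULT, evict 1, frames=[5,2] (faults so far: 6)
  Optimal total faults: 6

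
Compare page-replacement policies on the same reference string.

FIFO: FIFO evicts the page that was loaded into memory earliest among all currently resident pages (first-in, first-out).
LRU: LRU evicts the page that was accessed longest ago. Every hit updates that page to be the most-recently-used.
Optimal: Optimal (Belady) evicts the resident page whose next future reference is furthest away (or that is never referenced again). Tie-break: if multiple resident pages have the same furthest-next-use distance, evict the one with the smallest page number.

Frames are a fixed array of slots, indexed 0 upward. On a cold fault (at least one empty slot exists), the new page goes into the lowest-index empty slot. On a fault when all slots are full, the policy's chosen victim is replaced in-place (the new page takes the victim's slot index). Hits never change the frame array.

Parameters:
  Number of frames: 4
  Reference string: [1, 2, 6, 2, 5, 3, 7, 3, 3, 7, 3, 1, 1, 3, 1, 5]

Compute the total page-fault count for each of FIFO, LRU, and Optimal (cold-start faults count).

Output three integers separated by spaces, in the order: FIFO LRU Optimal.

--- FIFO ---
  step 0: ref 1 -> FAULT, frames=[1,-,-,-] (faults so far: 1)
  step 1: ref 2 -> FAULT, frames=[1,2,-,-] (faults so far: 2)
  step 2: ref 6 -> FAULT, frames=[1,2,6,-] (faults so far: 3)
  step 3: ref 2 -> HIT, frames=[1,2,6,-] (faults so far: 3)
  step 4: ref 5 -> FAULT, frames=[1,2,6,5] (faults so far: 4)
  step 5: ref 3 -> FAULT, evict 1, frames=[3,2,6,5] (faults so far: 5)
  step 6: ref 7 -> FAULT, evict 2, frames=[3,7,6,5] (faults so far: 6)
  step 7: ref 3 -> HIT, frames=[3,7,6,5] (faults so far: 6)
  step 8: ref 3 -> HIT, frames=[3,7,6,5] (faults so far: 6)
  step 9: ref 7 -> HIT, frames=[3,7,6,5] (faults so far: 6)
  step 10: ref 3 -> HIT, frames=[3,7,6,5] (faults so far: 6)
  step 11: ref 1 -> FAULT, evict 6, frames=[3,7,1,5] (faults so far: 7)
  step 12: ref 1 -> HIT, frames=[3,7,1,5] (faults so far: 7)
  step 13: ref 3 -> HIT, frames=[3,7,1,5] (faults so far: 7)
  step 14: ref 1 -> HIT, frames=[3,7,1,5] (faults so far: 7)
  step 15: ref 5 -> HIT, frames=[3,7,1,5] (faults so far: 7)
  FIFO total faults: 7
--- LRU ---
  step 0: ref 1 -> FAULT, frames=[1,-,-,-] (faults so far: 1)
  step 1: ref 2 -> FAULT, frames=[1,2,-,-] (faults so far: 2)
  step 2: ref 6 -> FAULT, frames=[1,2,6,-] (faults so far: 3)
  step 3: ref 2 -> HIT, frames=[1,2,6,-] (faults so far: 3)
  step 4: ref 5 -> FAULT, frames=[1,2,6,5] (faults so far: 4)
  step 5: ref 3 -> FAULT, evict 1, frames=[3,2,6,5] (faults so far: 5)
  step 6: ref 7 -> FAULT, evict 6, frames=[3,2,7,5] (faults so far: 6)
  step 7: ref 3 -> HIT, frames=[3,2,7,5] (faults so far: 6)
  step 8: ref 3 -> HIT, frames=[3,2,7,5] (faults so far: 6)
  step 9: ref 7 -> HIT, frames=[3,2,7,5] (faults so far: 6)
  step 10: ref 3 -> HIT, frames=[3,2,7,5] (faults so far: 6)
  step 11: ref 1 -> FAULT, evict 2, frames=[3,1,7,5] (faults so far: 7)
  step 12: ref 1 -> HIT, frames=[3,1,7,5] (faults so far: 7)
  step 13: ref 3 -> HIT, frames=[3,1,7,5] (faults so far: 7)
  step 14: ref 1 -> HIT, frames=[3,1,7,5] (faults so far: 7)
  step 15: ref 5 -> HIT, frames=[3,1,7,5] (faults so far: 7)
  LRU total faults: 7
--- Optimal ---
  step 0: ref 1 -> FAULT, frames=[1,-,-,-] (faults so far: 1)
  step 1: ref 2 -> FAULT, frames=[1,2,-,-] (faults so far: 2)
  step 2: ref 6 -> FAULT, frames=[1,2,6,-] (faults so far: 3)
  step 3: ref 2 -> HIT, frames=[1,2,6,-] (faults so far: 3)
  step 4: ref 5 -> FAULT, frames=[1,2,6,5] (faults so far: 4)
  step 5: ref 3 -> FAULT, evict 2, frames=[1,3,6,5] (faults so far: 5)
  step 6: ref 7 -> FAULT, evict 6, frames=[1,3,7,5] (faults so far: 6)
  step 7: ref 3 -> HIT, frames=[1,3,7,5] (faults so far: 6)
  step 8: ref 3 -> HIT, frames=[1,3,7,5] (faults so far: 6)
  step 9: ref 7 -> HIT, frames=[1,3,7,5] (faults so far: 6)
  step 10: ref 3 -> HIT, frames=[1,3,7,5] (faults so far: 6)
  step 11: ref 1 -> HIT, frames=[1,3,7,5] (faults so far: 6)
  step 12: ref 1 -> HIT, frames=[1,3,7,5] (faults so far: 6)
  step 13: ref 3 -> HIT, frames=[1,3,7,5] (faults so far: 6)
  step 14: ref 1 -> HIT, frames=[1,3,7,5] (faults so far: 6)
  step 15: ref 5 -> HIT, frames=[1,3,7,5] (faults so far: 6)
  Optimal total faults: 6

Answer: 7 7 6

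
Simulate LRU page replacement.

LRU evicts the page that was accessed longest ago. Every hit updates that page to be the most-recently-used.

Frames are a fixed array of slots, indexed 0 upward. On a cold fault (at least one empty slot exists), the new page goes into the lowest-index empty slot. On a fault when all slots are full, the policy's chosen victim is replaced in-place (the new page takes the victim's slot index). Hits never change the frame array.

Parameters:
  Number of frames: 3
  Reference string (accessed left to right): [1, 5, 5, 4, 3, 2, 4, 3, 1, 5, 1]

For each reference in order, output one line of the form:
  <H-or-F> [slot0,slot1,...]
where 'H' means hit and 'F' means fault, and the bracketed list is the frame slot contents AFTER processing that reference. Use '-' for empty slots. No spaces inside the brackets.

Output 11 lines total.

F [1,-,-]
F [1,5,-]
H [1,5,-]
F [1,5,4]
F [3,5,4]
F [3,2,4]
H [3,2,4]
H [3,2,4]
F [3,1,4]
F [3,1,5]
H [3,1,5]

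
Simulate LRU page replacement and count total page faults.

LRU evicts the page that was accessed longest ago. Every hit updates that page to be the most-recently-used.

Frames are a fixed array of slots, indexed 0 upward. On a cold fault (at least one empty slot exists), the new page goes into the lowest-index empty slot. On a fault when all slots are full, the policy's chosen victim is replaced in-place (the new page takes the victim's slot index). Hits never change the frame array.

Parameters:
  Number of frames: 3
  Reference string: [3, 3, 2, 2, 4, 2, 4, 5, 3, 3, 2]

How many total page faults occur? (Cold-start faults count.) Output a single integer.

Answer: 6

Derivation:
Step 0: ref 3 → FAULT, frames=[3,-,-]
Step 1: ref 3 → HIT, frames=[3,-,-]
Step 2: ref 2 → FAULT, frames=[3,2,-]
Step 3: ref 2 → HIT, frames=[3,2,-]
Step 4: ref 4 → FAULT, frames=[3,2,4]
Step 5: ref 2 → HIT, frames=[3,2,4]
Step 6: ref 4 → HIT, frames=[3,2,4]
Step 7: ref 5 → FAULT (evict 3), frames=[5,2,4]
Step 8: ref 3 → FAULT (evict 2), frames=[5,3,4]
Step 9: ref 3 → HIT, frames=[5,3,4]
Step 10: ref 2 → FAULT (evict 4), frames=[5,3,2]
Total faults: 6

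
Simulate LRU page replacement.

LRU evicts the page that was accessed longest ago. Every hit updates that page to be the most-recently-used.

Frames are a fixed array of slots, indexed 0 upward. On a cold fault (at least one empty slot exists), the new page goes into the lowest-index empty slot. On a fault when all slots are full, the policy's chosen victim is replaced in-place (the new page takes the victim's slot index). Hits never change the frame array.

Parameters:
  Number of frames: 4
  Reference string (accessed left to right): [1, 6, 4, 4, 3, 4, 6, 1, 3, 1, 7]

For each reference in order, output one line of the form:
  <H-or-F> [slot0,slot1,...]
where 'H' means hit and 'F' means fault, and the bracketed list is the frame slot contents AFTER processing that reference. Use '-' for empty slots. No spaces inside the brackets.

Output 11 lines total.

F [1,-,-,-]
F [1,6,-,-]
F [1,6,4,-]
H [1,6,4,-]
F [1,6,4,3]
H [1,6,4,3]
H [1,6,4,3]
H [1,6,4,3]
H [1,6,4,3]
H [1,6,4,3]
F [1,6,7,3]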